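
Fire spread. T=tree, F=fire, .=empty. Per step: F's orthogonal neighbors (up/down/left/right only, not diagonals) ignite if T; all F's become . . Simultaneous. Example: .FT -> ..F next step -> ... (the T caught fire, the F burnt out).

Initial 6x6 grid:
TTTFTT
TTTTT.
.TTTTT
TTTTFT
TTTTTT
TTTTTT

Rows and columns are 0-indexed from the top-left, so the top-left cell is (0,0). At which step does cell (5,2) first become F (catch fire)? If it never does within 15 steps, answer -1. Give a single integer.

Step 1: cell (5,2)='T' (+7 fires, +2 burnt)
Step 2: cell (5,2)='T' (+10 fires, +7 burnt)
Step 3: cell (5,2)='T' (+7 fires, +10 burnt)
Step 4: cell (5,2)='F' (+5 fires, +7 burnt)
  -> target ignites at step 4
Step 5: cell (5,2)='.' (+2 fires, +5 burnt)
Step 6: cell (5,2)='.' (+1 fires, +2 burnt)
Step 7: cell (5,2)='.' (+0 fires, +1 burnt)
  fire out at step 7

4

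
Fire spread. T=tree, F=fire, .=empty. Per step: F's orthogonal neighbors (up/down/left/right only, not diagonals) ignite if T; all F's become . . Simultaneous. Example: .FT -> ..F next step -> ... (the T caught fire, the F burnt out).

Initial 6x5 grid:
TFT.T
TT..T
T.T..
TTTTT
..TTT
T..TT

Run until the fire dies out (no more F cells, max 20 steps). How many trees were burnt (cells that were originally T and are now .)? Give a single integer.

Step 1: +3 fires, +1 burnt (F count now 3)
Step 2: +1 fires, +3 burnt (F count now 1)
Step 3: +1 fires, +1 burnt (F count now 1)
Step 4: +1 fires, +1 burnt (F count now 1)
Step 5: +1 fires, +1 burnt (F count now 1)
Step 6: +1 fires, +1 burnt (F count now 1)
Step 7: +3 fires, +1 burnt (F count now 3)
Step 8: +2 fires, +3 burnt (F count now 2)
Step 9: +2 fires, +2 burnt (F count now 2)
Step 10: +1 fires, +2 burnt (F count now 1)
Step 11: +0 fires, +1 burnt (F count now 0)
Fire out after step 11
Initially T: 19, now '.': 27
Total burnt (originally-T cells now '.'): 16

Answer: 16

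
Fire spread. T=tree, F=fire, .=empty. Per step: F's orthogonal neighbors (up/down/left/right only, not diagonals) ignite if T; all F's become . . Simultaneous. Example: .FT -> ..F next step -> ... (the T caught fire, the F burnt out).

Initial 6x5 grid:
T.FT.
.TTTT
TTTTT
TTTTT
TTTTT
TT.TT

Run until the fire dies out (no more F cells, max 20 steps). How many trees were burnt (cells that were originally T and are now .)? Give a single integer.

Step 1: +2 fires, +1 burnt (F count now 2)
Step 2: +3 fires, +2 burnt (F count now 3)
Step 3: +4 fires, +3 burnt (F count now 4)
Step 4: +5 fires, +4 burnt (F count now 5)
Step 5: +4 fires, +5 burnt (F count now 4)
Step 6: +4 fires, +4 burnt (F count now 4)
Step 7: +2 fires, +4 burnt (F count now 2)
Step 8: +0 fires, +2 burnt (F count now 0)
Fire out after step 8
Initially T: 25, now '.': 29
Total burnt (originally-T cells now '.'): 24

Answer: 24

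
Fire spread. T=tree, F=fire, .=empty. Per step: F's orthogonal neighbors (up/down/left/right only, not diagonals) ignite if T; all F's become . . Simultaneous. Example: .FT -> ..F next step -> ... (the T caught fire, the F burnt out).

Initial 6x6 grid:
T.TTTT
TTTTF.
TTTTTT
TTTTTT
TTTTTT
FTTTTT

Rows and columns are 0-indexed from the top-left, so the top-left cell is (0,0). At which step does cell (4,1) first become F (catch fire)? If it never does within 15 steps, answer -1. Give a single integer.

Step 1: cell (4,1)='T' (+5 fires, +2 burnt)
Step 2: cell (4,1)='F' (+9 fires, +5 burnt)
  -> target ignites at step 2
Step 3: cell (4,1)='.' (+10 fires, +9 burnt)
Step 4: cell (4,1)='.' (+6 fires, +10 burnt)
Step 5: cell (4,1)='.' (+2 fires, +6 burnt)
Step 6: cell (4,1)='.' (+0 fires, +2 burnt)
  fire out at step 6

2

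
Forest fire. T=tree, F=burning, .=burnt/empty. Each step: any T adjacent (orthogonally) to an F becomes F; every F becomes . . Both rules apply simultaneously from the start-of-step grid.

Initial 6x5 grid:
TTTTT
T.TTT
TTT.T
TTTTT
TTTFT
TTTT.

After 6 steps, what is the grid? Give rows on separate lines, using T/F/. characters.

Step 1: 4 trees catch fire, 1 burn out
  TTTTT
  T.TTT
  TTT.T
  TTTFT
  TTF.F
  TTTF.
Step 2: 4 trees catch fire, 4 burn out
  TTTTT
  T.TTT
  TTT.T
  TTF.F
  TF...
  TTF..
Step 3: 5 trees catch fire, 4 burn out
  TTTTT
  T.TTT
  TTF.F
  TF...
  F....
  TF...
Step 4: 5 trees catch fire, 5 burn out
  TTTTT
  T.FTF
  TF...
  F....
  .....
  F....
Step 5: 4 trees catch fire, 5 burn out
  TTFTF
  T..F.
  F....
  .....
  .....
  .....
Step 6: 3 trees catch fire, 4 burn out
  TF.F.
  F....
  .....
  .....
  .....
  .....

TF.F.
F....
.....
.....
.....
.....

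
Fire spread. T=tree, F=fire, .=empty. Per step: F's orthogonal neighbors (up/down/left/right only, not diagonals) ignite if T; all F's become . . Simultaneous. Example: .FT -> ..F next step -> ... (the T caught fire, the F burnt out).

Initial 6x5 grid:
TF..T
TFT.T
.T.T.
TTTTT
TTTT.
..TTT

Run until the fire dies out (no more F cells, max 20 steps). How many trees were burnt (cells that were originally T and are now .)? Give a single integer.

Step 1: +4 fires, +2 burnt (F count now 4)
Step 2: +1 fires, +4 burnt (F count now 1)
Step 3: +3 fires, +1 burnt (F count now 3)
Step 4: +3 fires, +3 burnt (F count now 3)
Step 5: +4 fires, +3 burnt (F count now 4)
Step 6: +1 fires, +4 burnt (F count now 1)
Step 7: +1 fires, +1 burnt (F count now 1)
Step 8: +0 fires, +1 burnt (F count now 0)
Fire out after step 8
Initially T: 19, now '.': 28
Total burnt (originally-T cells now '.'): 17

Answer: 17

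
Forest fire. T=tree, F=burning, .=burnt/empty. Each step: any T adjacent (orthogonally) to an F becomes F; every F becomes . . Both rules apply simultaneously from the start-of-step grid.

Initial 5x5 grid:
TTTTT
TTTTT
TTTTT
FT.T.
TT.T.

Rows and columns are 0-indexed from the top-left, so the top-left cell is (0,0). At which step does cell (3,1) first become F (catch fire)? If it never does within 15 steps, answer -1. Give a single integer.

Step 1: cell (3,1)='F' (+3 fires, +1 burnt)
  -> target ignites at step 1
Step 2: cell (3,1)='.' (+3 fires, +3 burnt)
Step 3: cell (3,1)='.' (+3 fires, +3 burnt)
Step 4: cell (3,1)='.' (+3 fires, +3 burnt)
Step 5: cell (3,1)='.' (+4 fires, +3 burnt)
Step 6: cell (3,1)='.' (+3 fires, +4 burnt)
Step 7: cell (3,1)='.' (+1 fires, +3 burnt)
Step 8: cell (3,1)='.' (+0 fires, +1 burnt)
  fire out at step 8

1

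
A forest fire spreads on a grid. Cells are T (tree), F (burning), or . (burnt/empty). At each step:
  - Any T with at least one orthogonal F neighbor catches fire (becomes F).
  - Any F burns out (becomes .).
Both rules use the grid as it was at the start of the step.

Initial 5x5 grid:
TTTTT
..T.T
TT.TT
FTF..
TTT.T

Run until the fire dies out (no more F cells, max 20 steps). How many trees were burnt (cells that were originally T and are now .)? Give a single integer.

Answer: 6

Derivation:
Step 1: +4 fires, +2 burnt (F count now 4)
Step 2: +2 fires, +4 burnt (F count now 2)
Step 3: +0 fires, +2 burnt (F count now 0)
Fire out after step 3
Initially T: 16, now '.': 15
Total burnt (originally-T cells now '.'): 6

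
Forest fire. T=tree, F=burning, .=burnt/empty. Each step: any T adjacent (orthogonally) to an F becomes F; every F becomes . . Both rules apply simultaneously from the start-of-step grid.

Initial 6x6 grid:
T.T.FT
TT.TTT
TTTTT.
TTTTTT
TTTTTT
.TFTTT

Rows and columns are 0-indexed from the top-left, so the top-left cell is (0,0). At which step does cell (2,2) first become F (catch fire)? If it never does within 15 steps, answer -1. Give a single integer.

Step 1: cell (2,2)='T' (+5 fires, +2 burnt)
Step 2: cell (2,2)='T' (+7 fires, +5 burnt)
Step 3: cell (2,2)='F' (+8 fires, +7 burnt)
  -> target ignites at step 3
Step 4: cell (2,2)='.' (+4 fires, +8 burnt)
Step 5: cell (2,2)='.' (+2 fires, +4 burnt)
Step 6: cell (2,2)='.' (+1 fires, +2 burnt)
Step 7: cell (2,2)='.' (+1 fires, +1 burnt)
Step 8: cell (2,2)='.' (+0 fires, +1 burnt)
  fire out at step 8

3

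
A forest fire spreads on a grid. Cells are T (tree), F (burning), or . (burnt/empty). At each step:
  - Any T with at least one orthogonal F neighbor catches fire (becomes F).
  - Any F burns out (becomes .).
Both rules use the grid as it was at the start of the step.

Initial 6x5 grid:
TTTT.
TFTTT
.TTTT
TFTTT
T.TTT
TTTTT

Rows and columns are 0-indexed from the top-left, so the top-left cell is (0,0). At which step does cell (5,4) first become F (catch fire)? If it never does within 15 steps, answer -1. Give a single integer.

Step 1: cell (5,4)='T' (+6 fires, +2 burnt)
Step 2: cell (5,4)='T' (+7 fires, +6 burnt)
Step 3: cell (5,4)='T' (+7 fires, +7 burnt)
Step 4: cell (5,4)='T' (+4 fires, +7 burnt)
Step 5: cell (5,4)='F' (+1 fires, +4 burnt)
  -> target ignites at step 5
Step 6: cell (5,4)='.' (+0 fires, +1 burnt)
  fire out at step 6

5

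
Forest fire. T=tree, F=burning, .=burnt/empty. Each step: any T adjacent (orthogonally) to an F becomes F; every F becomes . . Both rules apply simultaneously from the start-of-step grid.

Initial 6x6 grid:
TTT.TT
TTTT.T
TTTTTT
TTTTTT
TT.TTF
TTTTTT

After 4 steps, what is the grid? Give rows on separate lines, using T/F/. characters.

Step 1: 3 trees catch fire, 1 burn out
  TTT.TT
  TTTT.T
  TTTTTT
  TTTTTF
  TT.TF.
  TTTTTF
Step 2: 4 trees catch fire, 3 burn out
  TTT.TT
  TTTT.T
  TTTTTF
  TTTTF.
  TT.F..
  TTTTF.
Step 3: 4 trees catch fire, 4 burn out
  TTT.TT
  TTTT.F
  TTTTF.
  TTTF..
  TT....
  TTTF..
Step 4: 4 trees catch fire, 4 burn out
  TTT.TF
  TTTT..
  TTTF..
  TTF...
  TT....
  TTF...

TTT.TF
TTTT..
TTTF..
TTF...
TT....
TTF...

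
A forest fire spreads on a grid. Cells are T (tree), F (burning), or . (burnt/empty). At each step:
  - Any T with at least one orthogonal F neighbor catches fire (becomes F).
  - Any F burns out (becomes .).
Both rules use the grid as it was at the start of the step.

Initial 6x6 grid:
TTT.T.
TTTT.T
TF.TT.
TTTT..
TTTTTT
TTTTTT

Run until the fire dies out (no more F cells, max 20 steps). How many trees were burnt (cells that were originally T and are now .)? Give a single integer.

Step 1: +3 fires, +1 burnt (F count now 3)
Step 2: +6 fires, +3 burnt (F count now 6)
Step 3: +7 fires, +6 burnt (F count now 7)
Step 4: +4 fires, +7 burnt (F count now 4)
Step 5: +3 fires, +4 burnt (F count now 3)
Step 6: +2 fires, +3 burnt (F count now 2)
Step 7: +1 fires, +2 burnt (F count now 1)
Step 8: +0 fires, +1 burnt (F count now 0)
Fire out after step 8
Initially T: 28, now '.': 34
Total burnt (originally-T cells now '.'): 26

Answer: 26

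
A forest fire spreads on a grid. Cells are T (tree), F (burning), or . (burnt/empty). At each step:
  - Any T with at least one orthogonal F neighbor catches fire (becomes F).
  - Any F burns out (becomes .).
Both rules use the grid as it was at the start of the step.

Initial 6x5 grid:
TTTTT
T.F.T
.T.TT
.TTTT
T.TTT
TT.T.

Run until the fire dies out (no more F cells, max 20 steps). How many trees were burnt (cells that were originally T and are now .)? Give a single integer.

Step 1: +1 fires, +1 burnt (F count now 1)
Step 2: +2 fires, +1 burnt (F count now 2)
Step 3: +2 fires, +2 burnt (F count now 2)
Step 4: +2 fires, +2 burnt (F count now 2)
Step 5: +1 fires, +2 burnt (F count now 1)
Step 6: +2 fires, +1 burnt (F count now 2)
Step 7: +2 fires, +2 burnt (F count now 2)
Step 8: +2 fires, +2 burnt (F count now 2)
Step 9: +3 fires, +2 burnt (F count now 3)
Step 10: +1 fires, +3 burnt (F count now 1)
Step 11: +0 fires, +1 burnt (F count now 0)
Fire out after step 11
Initially T: 21, now '.': 27
Total burnt (originally-T cells now '.'): 18

Answer: 18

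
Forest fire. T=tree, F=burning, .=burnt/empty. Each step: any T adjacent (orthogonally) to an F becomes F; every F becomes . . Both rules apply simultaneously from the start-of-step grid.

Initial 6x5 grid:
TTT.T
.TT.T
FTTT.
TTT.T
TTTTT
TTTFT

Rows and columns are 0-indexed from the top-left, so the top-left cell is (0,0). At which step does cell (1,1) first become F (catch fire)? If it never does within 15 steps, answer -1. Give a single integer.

Step 1: cell (1,1)='T' (+5 fires, +2 burnt)
Step 2: cell (1,1)='F' (+7 fires, +5 burnt)
  -> target ignites at step 2
Step 3: cell (1,1)='.' (+7 fires, +7 burnt)
Step 4: cell (1,1)='.' (+2 fires, +7 burnt)
Step 5: cell (1,1)='.' (+0 fires, +2 burnt)
  fire out at step 5

2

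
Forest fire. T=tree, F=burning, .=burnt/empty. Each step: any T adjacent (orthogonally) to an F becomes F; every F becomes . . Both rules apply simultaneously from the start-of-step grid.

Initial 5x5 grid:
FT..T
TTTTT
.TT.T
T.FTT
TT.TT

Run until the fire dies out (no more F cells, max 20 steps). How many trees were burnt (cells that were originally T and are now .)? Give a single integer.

Step 1: +4 fires, +2 burnt (F count now 4)
Step 2: +5 fires, +4 burnt (F count now 5)
Step 3: +3 fires, +5 burnt (F count now 3)
Step 4: +1 fires, +3 burnt (F count now 1)
Step 5: +1 fires, +1 burnt (F count now 1)
Step 6: +0 fires, +1 burnt (F count now 0)
Fire out after step 6
Initially T: 17, now '.': 22
Total burnt (originally-T cells now '.'): 14

Answer: 14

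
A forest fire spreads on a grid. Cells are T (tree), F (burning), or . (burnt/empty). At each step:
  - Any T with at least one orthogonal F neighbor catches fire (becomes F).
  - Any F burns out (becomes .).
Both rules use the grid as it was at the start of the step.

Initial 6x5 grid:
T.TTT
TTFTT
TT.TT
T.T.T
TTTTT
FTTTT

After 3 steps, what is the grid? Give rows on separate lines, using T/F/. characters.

Step 1: 5 trees catch fire, 2 burn out
  T.FTT
  TF.FT
  TT.TT
  T.T.T
  FTTTT
  .FTTT
Step 2: 8 trees catch fire, 5 burn out
  T..FT
  F...F
  TF.FT
  F.T.T
  .FTTT
  ..FTT
Step 3: 6 trees catch fire, 8 burn out
  F...F
  .....
  F...F
  ..T.T
  ..FTT
  ...FT

F...F
.....
F...F
..T.T
..FTT
...FT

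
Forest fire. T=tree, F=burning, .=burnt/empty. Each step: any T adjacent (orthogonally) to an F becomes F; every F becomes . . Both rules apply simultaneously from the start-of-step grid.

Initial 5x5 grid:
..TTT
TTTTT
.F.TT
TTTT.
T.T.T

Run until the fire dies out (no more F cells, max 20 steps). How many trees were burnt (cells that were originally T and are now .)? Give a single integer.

Answer: 16

Derivation:
Step 1: +2 fires, +1 burnt (F count now 2)
Step 2: +4 fires, +2 burnt (F count now 4)
Step 3: +5 fires, +4 burnt (F count now 5)
Step 4: +3 fires, +5 burnt (F count now 3)
Step 5: +2 fires, +3 burnt (F count now 2)
Step 6: +0 fires, +2 burnt (F count now 0)
Fire out after step 6
Initially T: 17, now '.': 24
Total burnt (originally-T cells now '.'): 16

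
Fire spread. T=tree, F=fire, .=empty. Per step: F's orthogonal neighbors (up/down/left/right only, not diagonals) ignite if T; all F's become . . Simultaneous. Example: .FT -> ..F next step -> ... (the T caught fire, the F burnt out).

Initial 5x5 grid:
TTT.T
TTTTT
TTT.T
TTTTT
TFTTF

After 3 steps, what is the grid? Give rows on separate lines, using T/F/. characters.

Step 1: 5 trees catch fire, 2 burn out
  TTT.T
  TTTTT
  TTT.T
  TFTTF
  F.FF.
Step 2: 5 trees catch fire, 5 burn out
  TTT.T
  TTTTT
  TFT.F
  F.FF.
  .....
Step 3: 4 trees catch fire, 5 burn out
  TTT.T
  TFTTF
  F.F..
  .....
  .....

TTT.T
TFTTF
F.F..
.....
.....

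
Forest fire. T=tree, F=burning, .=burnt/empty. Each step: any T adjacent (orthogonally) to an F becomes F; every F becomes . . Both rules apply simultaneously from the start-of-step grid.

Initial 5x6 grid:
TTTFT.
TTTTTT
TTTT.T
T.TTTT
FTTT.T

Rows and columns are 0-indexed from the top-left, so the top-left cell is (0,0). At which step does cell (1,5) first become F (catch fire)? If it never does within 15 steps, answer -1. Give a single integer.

Step 1: cell (1,5)='T' (+5 fires, +2 burnt)
Step 2: cell (1,5)='T' (+6 fires, +5 burnt)
Step 3: cell (1,5)='F' (+9 fires, +6 burnt)
  -> target ignites at step 3
Step 4: cell (1,5)='.' (+2 fires, +9 burnt)
Step 5: cell (1,5)='.' (+1 fires, +2 burnt)
Step 6: cell (1,5)='.' (+1 fires, +1 burnt)
Step 7: cell (1,5)='.' (+0 fires, +1 burnt)
  fire out at step 7

3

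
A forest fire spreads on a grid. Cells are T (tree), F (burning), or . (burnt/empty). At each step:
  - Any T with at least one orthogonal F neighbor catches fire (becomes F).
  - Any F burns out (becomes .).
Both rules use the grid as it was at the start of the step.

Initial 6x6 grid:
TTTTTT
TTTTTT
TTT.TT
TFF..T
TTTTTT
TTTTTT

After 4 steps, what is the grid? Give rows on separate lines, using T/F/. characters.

Step 1: 5 trees catch fire, 2 burn out
  TTTTTT
  TTTTTT
  TFF.TT
  F....T
  TFFTTT
  TTTTTT
Step 2: 7 trees catch fire, 5 burn out
  TTTTTT
  TFFTTT
  F...TT
  .....T
  F..FTT
  TFFTTT
Step 3: 7 trees catch fire, 7 burn out
  TFFTTT
  F..FTT
  ....TT
  .....T
  ....FT
  F..FTT
Step 4: 5 trees catch fire, 7 burn out
  F..FTT
  ....FT
  ....TT
  .....T
  .....F
  ....FT

F..FTT
....FT
....TT
.....T
.....F
....FT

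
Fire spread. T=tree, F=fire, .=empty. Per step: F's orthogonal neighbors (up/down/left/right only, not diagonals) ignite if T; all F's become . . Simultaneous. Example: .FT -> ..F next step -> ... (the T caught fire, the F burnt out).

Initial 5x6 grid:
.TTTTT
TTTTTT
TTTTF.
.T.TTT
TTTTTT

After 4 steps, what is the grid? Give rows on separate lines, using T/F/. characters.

Step 1: 3 trees catch fire, 1 burn out
  .TTTTT
  TTTTFT
  TTTF..
  .T.TFT
  TTTTTT
Step 2: 7 trees catch fire, 3 burn out
  .TTTFT
  TTTF.F
  TTF...
  .T.F.F
  TTTTFT
Step 3: 6 trees catch fire, 7 burn out
  .TTF.F
  TTF...
  TF....
  .T....
  TTTF.F
Step 4: 5 trees catch fire, 6 burn out
  .TF...
  TF....
  F.....
  .F....
  TTF...

.TF...
TF....
F.....
.F....
TTF...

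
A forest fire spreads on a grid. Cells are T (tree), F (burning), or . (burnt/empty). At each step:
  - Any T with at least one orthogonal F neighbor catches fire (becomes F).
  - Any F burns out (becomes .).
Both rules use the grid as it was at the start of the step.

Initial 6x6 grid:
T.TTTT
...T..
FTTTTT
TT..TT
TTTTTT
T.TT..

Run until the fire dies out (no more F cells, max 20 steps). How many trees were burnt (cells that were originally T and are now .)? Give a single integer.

Step 1: +2 fires, +1 burnt (F count now 2)
Step 2: +3 fires, +2 burnt (F count now 3)
Step 3: +3 fires, +3 burnt (F count now 3)
Step 4: +3 fires, +3 burnt (F count now 3)
Step 5: +5 fires, +3 burnt (F count now 5)
Step 6: +5 fires, +5 burnt (F count now 5)
Step 7: +2 fires, +5 burnt (F count now 2)
Step 8: +0 fires, +2 burnt (F count now 0)
Fire out after step 8
Initially T: 24, now '.': 35
Total burnt (originally-T cells now '.'): 23

Answer: 23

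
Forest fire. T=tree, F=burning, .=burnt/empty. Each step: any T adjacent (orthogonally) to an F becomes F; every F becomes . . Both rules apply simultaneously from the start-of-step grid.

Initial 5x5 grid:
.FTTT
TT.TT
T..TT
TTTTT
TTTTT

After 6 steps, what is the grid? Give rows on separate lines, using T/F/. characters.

Step 1: 2 trees catch fire, 1 burn out
  ..FTT
  TF.TT
  T..TT
  TTTTT
  TTTTT
Step 2: 2 trees catch fire, 2 burn out
  ...FT
  F..TT
  T..TT
  TTTTT
  TTTTT
Step 3: 3 trees catch fire, 2 burn out
  ....F
  ...FT
  F..TT
  TTTTT
  TTTTT
Step 4: 3 trees catch fire, 3 burn out
  .....
  ....F
  ...FT
  FTTTT
  TTTTT
Step 5: 4 trees catch fire, 3 burn out
  .....
  .....
  ....F
  .FTFT
  FTTTT
Step 6: 4 trees catch fire, 4 burn out
  .....
  .....
  .....
  ..F.F
  .FTFT

.....
.....
.....
..F.F
.FTFT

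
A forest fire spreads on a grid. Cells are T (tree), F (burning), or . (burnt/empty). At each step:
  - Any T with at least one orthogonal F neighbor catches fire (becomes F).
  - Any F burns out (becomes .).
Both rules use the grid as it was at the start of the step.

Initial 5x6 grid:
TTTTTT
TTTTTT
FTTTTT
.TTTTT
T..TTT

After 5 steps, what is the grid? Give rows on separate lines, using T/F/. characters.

Step 1: 2 trees catch fire, 1 burn out
  TTTTTT
  FTTTTT
  .FTTTT
  .TTTTT
  T..TTT
Step 2: 4 trees catch fire, 2 burn out
  FTTTTT
  .FTTTT
  ..FTTT
  .FTTTT
  T..TTT
Step 3: 4 trees catch fire, 4 burn out
  .FTTTT
  ..FTTT
  ...FTT
  ..FTTT
  T..TTT
Step 4: 4 trees catch fire, 4 burn out
  ..FTTT
  ...FTT
  ....FT
  ...FTT
  T..TTT
Step 5: 5 trees catch fire, 4 burn out
  ...FTT
  ....FT
  .....F
  ....FT
  T..FTT

...FTT
....FT
.....F
....FT
T..FTT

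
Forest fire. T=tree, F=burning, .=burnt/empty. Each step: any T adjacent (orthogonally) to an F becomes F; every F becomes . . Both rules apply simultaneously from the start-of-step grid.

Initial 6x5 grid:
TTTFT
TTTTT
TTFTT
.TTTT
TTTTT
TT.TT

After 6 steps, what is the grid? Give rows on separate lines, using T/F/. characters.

Step 1: 7 trees catch fire, 2 burn out
  TTF.F
  TTFFT
  TF.FT
  .TFTT
  TTTTT
  TT.TT
Step 2: 8 trees catch fire, 7 burn out
  TF...
  TF..F
  F...F
  .F.FT
  TTFTT
  TT.TT
Step 3: 5 trees catch fire, 8 burn out
  F....
  F....
  .....
  ....F
  TF.FT
  TT.TT
Step 4: 4 trees catch fire, 5 burn out
  .....
  .....
  .....
  .....
  F...F
  TF.FT
Step 5: 2 trees catch fire, 4 burn out
  .....
  .....
  .....
  .....
  .....
  F...F
Step 6: 0 trees catch fire, 2 burn out
  .....
  .....
  .....
  .....
  .....
  .....

.....
.....
.....
.....
.....
.....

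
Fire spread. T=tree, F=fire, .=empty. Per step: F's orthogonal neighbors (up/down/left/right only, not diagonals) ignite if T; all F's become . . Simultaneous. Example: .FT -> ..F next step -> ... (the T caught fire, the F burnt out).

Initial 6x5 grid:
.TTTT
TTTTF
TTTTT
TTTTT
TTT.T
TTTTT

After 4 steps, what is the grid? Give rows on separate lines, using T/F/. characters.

Step 1: 3 trees catch fire, 1 burn out
  .TTTF
  TTTF.
  TTTTF
  TTTTT
  TTT.T
  TTTTT
Step 2: 4 trees catch fire, 3 burn out
  .TTF.
  TTF..
  TTTF.
  TTTTF
  TTT.T
  TTTTT
Step 3: 5 trees catch fire, 4 burn out
  .TF..
  TF...
  TTF..
  TTTF.
  TTT.F
  TTTTT
Step 4: 5 trees catch fire, 5 burn out
  .F...
  F....
  TF...
  TTF..
  TTT..
  TTTTF

.F...
F....
TF...
TTF..
TTT..
TTTTF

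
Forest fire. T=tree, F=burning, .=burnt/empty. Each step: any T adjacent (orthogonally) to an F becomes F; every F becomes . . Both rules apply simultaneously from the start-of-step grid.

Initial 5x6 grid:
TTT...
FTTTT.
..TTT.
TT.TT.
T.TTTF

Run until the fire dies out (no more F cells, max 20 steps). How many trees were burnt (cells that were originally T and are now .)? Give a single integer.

Answer: 15

Derivation:
Step 1: +3 fires, +2 burnt (F count now 3)
Step 2: +4 fires, +3 burnt (F count now 4)
Step 3: +6 fires, +4 burnt (F count now 6)
Step 4: +2 fires, +6 burnt (F count now 2)
Step 5: +0 fires, +2 burnt (F count now 0)
Fire out after step 5
Initially T: 18, now '.': 27
Total burnt (originally-T cells now '.'): 15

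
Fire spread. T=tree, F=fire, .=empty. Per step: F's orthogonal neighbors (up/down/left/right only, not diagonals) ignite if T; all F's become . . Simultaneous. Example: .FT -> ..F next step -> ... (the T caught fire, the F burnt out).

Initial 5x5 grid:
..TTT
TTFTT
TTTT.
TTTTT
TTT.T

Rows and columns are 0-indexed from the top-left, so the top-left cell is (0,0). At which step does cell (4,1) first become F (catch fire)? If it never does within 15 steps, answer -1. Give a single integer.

Step 1: cell (4,1)='T' (+4 fires, +1 burnt)
Step 2: cell (4,1)='T' (+6 fires, +4 burnt)
Step 3: cell (4,1)='T' (+5 fires, +6 burnt)
Step 4: cell (4,1)='F' (+3 fires, +5 burnt)
  -> target ignites at step 4
Step 5: cell (4,1)='.' (+2 fires, +3 burnt)
Step 6: cell (4,1)='.' (+0 fires, +2 burnt)
  fire out at step 6

4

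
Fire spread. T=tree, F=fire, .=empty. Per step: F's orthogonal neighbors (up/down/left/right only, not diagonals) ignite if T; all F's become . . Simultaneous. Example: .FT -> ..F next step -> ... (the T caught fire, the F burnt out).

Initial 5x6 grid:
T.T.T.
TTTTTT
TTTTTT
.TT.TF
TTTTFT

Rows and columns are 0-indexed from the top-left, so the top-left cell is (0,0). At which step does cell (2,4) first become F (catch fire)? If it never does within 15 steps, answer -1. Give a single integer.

Step 1: cell (2,4)='T' (+4 fires, +2 burnt)
Step 2: cell (2,4)='F' (+3 fires, +4 burnt)
  -> target ignites at step 2
Step 3: cell (2,4)='.' (+4 fires, +3 burnt)
Step 4: cell (2,4)='.' (+5 fires, +4 burnt)
Step 5: cell (2,4)='.' (+2 fires, +5 burnt)
Step 6: cell (2,4)='.' (+3 fires, +2 burnt)
Step 7: cell (2,4)='.' (+1 fires, +3 burnt)
Step 8: cell (2,4)='.' (+1 fires, +1 burnt)
Step 9: cell (2,4)='.' (+0 fires, +1 burnt)
  fire out at step 9

2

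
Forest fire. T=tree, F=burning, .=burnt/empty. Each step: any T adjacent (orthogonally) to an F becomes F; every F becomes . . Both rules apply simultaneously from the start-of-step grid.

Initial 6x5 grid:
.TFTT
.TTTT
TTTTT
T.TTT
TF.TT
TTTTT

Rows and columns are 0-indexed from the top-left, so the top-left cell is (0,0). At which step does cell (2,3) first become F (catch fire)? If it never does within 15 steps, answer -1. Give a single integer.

Step 1: cell (2,3)='T' (+5 fires, +2 burnt)
Step 2: cell (2,3)='T' (+7 fires, +5 burnt)
Step 3: cell (2,3)='F' (+6 fires, +7 burnt)
  -> target ignites at step 3
Step 4: cell (2,3)='.' (+4 fires, +6 burnt)
Step 5: cell (2,3)='.' (+2 fires, +4 burnt)
Step 6: cell (2,3)='.' (+0 fires, +2 burnt)
  fire out at step 6

3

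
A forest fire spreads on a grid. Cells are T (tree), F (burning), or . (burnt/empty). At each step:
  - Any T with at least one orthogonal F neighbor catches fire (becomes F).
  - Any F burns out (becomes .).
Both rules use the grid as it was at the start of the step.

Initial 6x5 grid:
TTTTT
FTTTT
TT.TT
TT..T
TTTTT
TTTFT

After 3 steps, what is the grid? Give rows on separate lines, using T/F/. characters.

Step 1: 6 trees catch fire, 2 burn out
  FTTTT
  .FTTT
  FT.TT
  TT..T
  TTTFT
  TTF.F
Step 2: 7 trees catch fire, 6 burn out
  .FTTT
  ..FTT
  .F.TT
  FT..T
  TTF.F
  TF...
Step 3: 7 trees catch fire, 7 burn out
  ..FTT
  ...FT
  ...TT
  .F..F
  FF...
  F....

..FTT
...FT
...TT
.F..F
FF...
F....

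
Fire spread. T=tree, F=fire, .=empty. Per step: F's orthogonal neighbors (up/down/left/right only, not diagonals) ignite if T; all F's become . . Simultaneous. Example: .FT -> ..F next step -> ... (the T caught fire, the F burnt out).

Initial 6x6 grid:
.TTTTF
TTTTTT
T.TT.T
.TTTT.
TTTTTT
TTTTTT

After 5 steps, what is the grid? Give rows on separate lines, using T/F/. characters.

Step 1: 2 trees catch fire, 1 burn out
  .TTTF.
  TTTTTF
  T.TT.T
  .TTTT.
  TTTTTT
  TTTTTT
Step 2: 3 trees catch fire, 2 burn out
  .TTF..
  TTTTF.
  T.TT.F
  .TTTT.
  TTTTTT
  TTTTTT
Step 3: 2 trees catch fire, 3 burn out
  .TF...
  TTTF..
  T.TT..
  .TTTT.
  TTTTTT
  TTTTTT
Step 4: 3 trees catch fire, 2 burn out
  .F....
  TTF...
  T.TF..
  .TTTT.
  TTTTTT
  TTTTTT
Step 5: 3 trees catch fire, 3 burn out
  ......
  TF....
  T.F...
  .TTFT.
  TTTTTT
  TTTTTT

......
TF....
T.F...
.TTFT.
TTTTTT
TTTTTT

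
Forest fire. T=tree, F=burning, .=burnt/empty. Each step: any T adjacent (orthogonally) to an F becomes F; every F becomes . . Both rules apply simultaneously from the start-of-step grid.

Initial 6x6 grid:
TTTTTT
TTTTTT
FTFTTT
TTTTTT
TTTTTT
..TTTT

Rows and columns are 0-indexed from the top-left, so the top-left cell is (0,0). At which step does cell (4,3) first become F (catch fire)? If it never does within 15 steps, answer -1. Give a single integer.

Step 1: cell (4,3)='T' (+6 fires, +2 burnt)
Step 2: cell (4,3)='T' (+9 fires, +6 burnt)
Step 3: cell (4,3)='F' (+8 fires, +9 burnt)
  -> target ignites at step 3
Step 4: cell (4,3)='.' (+5 fires, +8 burnt)
Step 5: cell (4,3)='.' (+3 fires, +5 burnt)
Step 6: cell (4,3)='.' (+1 fires, +3 burnt)
Step 7: cell (4,3)='.' (+0 fires, +1 burnt)
  fire out at step 7

3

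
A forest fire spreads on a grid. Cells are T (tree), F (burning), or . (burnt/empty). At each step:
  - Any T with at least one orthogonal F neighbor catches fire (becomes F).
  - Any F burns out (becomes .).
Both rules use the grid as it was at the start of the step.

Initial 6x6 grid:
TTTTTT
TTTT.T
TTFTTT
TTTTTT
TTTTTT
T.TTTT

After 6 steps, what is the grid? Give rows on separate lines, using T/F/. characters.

Step 1: 4 trees catch fire, 1 burn out
  TTTTTT
  TTFT.T
  TF.FTT
  TTFTTT
  TTTTTT
  T.TTTT
Step 2: 8 trees catch fire, 4 burn out
  TTFTTT
  TF.F.T
  F...FT
  TF.FTT
  TTFTTT
  T.TTTT
Step 3: 9 trees catch fire, 8 burn out
  TF.FTT
  F....T
  .....F
  F...FT
  TF.FTT
  T.FTTT
Step 4: 7 trees catch fire, 9 burn out
  F...FT
  .....F
  ......
  .....F
  F...FT
  T..FTT
Step 5: 4 trees catch fire, 7 burn out
  .....F
  ......
  ......
  ......
  .....F
  F...FT
Step 6: 1 trees catch fire, 4 burn out
  ......
  ......
  ......
  ......
  ......
  .....F

......
......
......
......
......
.....F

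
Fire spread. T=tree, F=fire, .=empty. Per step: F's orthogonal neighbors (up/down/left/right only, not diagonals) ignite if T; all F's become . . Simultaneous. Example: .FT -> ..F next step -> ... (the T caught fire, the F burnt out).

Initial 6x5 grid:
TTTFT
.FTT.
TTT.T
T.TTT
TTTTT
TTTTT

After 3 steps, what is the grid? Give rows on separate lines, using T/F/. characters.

Step 1: 6 trees catch fire, 2 burn out
  TFF.F
  ..FF.
  TFT.T
  T.TTT
  TTTTT
  TTTTT
Step 2: 3 trees catch fire, 6 burn out
  F....
  .....
  F.F.T
  T.TTT
  TTTTT
  TTTTT
Step 3: 2 trees catch fire, 3 burn out
  .....
  .....
  ....T
  F.FTT
  TTTTT
  TTTTT

.....
.....
....T
F.FTT
TTTTT
TTTTT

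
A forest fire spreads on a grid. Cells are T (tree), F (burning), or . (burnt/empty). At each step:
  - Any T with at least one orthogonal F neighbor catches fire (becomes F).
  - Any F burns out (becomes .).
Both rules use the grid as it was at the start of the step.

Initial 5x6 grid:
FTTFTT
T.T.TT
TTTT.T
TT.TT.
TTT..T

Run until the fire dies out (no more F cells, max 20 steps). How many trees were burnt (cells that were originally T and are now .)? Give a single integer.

Step 1: +4 fires, +2 burnt (F count now 4)
Step 2: +4 fires, +4 burnt (F count now 4)
Step 3: +4 fires, +4 burnt (F count now 4)
Step 4: +4 fires, +4 burnt (F count now 4)
Step 5: +2 fires, +4 burnt (F count now 2)
Step 6: +2 fires, +2 burnt (F count now 2)
Step 7: +0 fires, +2 burnt (F count now 0)
Fire out after step 7
Initially T: 21, now '.': 29
Total burnt (originally-T cells now '.'): 20

Answer: 20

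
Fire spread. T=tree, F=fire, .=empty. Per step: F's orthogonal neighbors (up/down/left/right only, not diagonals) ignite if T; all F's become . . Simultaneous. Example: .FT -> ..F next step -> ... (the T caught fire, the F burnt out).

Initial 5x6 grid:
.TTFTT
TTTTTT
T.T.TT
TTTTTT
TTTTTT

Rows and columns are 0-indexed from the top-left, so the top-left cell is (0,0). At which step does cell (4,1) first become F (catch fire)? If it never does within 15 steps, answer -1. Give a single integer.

Step 1: cell (4,1)='T' (+3 fires, +1 burnt)
Step 2: cell (4,1)='T' (+4 fires, +3 burnt)
Step 3: cell (4,1)='T' (+4 fires, +4 burnt)
Step 4: cell (4,1)='T' (+4 fires, +4 burnt)
Step 5: cell (4,1)='T' (+6 fires, +4 burnt)
Step 6: cell (4,1)='F' (+4 fires, +6 burnt)
  -> target ignites at step 6
Step 7: cell (4,1)='.' (+1 fires, +4 burnt)
Step 8: cell (4,1)='.' (+0 fires, +1 burnt)
  fire out at step 8

6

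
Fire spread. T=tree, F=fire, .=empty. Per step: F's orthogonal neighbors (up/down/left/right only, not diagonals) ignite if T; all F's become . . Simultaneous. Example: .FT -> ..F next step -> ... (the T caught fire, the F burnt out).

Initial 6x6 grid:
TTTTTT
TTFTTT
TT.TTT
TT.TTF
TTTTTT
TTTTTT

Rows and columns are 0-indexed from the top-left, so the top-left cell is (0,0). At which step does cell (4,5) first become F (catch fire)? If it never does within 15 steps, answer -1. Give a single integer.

Step 1: cell (4,5)='F' (+6 fires, +2 burnt)
  -> target ignites at step 1
Step 2: cell (4,5)='.' (+11 fires, +6 burnt)
Step 3: cell (4,5)='.' (+7 fires, +11 burnt)
Step 4: cell (4,5)='.' (+4 fires, +7 burnt)
Step 5: cell (4,5)='.' (+3 fires, +4 burnt)
Step 6: cell (4,5)='.' (+1 fires, +3 burnt)
Step 7: cell (4,5)='.' (+0 fires, +1 burnt)
  fire out at step 7

1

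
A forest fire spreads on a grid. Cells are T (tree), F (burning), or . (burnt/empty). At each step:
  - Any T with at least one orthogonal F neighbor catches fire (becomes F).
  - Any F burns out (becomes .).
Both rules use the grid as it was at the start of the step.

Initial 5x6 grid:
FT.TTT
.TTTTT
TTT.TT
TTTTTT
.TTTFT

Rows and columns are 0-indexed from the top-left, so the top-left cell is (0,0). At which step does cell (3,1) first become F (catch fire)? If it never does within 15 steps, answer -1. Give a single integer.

Step 1: cell (3,1)='T' (+4 fires, +2 burnt)
Step 2: cell (3,1)='T' (+5 fires, +4 burnt)
Step 3: cell (3,1)='T' (+6 fires, +5 burnt)
Step 4: cell (3,1)='F' (+6 fires, +6 burnt)
  -> target ignites at step 4
Step 5: cell (3,1)='.' (+3 fires, +6 burnt)
Step 6: cell (3,1)='.' (+0 fires, +3 burnt)
  fire out at step 6

4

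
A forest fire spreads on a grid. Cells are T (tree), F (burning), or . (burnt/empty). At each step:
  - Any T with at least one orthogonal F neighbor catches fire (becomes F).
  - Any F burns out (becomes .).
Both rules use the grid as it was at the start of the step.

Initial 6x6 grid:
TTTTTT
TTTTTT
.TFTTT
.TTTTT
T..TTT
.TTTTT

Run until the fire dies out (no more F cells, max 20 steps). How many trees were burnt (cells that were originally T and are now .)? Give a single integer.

Answer: 29

Derivation:
Step 1: +4 fires, +1 burnt (F count now 4)
Step 2: +6 fires, +4 burnt (F count now 6)
Step 3: +7 fires, +6 burnt (F count now 7)
Step 4: +6 fires, +7 burnt (F count now 6)
Step 5: +4 fires, +6 burnt (F count now 4)
Step 6: +2 fires, +4 burnt (F count now 2)
Step 7: +0 fires, +2 burnt (F count now 0)
Fire out after step 7
Initially T: 30, now '.': 35
Total burnt (originally-T cells now '.'): 29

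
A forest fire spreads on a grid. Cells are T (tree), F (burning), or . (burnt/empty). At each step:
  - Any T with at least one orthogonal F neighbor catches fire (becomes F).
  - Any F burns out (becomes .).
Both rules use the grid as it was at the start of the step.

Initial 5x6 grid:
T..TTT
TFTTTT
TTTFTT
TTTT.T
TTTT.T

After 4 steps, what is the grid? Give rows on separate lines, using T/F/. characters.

Step 1: 7 trees catch fire, 2 burn out
  T..TTT
  F.FFTT
  TFF.FT
  TTTF.T
  TTTT.T
Step 2: 8 trees catch fire, 7 burn out
  F..FTT
  ....FT
  F....F
  TFF..T
  TTTF.T
Step 3: 6 trees catch fire, 8 burn out
  ....FT
  .....F
  ......
  F....F
  TFF..T
Step 4: 3 trees catch fire, 6 burn out
  .....F
  ......
  ......
  ......
  F....F

.....F
......
......
......
F....F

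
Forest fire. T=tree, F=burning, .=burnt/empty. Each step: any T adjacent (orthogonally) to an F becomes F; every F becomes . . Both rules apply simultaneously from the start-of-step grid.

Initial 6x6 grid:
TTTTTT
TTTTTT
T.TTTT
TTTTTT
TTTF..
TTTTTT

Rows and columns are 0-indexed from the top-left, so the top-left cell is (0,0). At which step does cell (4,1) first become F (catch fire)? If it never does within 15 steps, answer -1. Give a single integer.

Step 1: cell (4,1)='T' (+3 fires, +1 burnt)
Step 2: cell (4,1)='F' (+6 fires, +3 burnt)
  -> target ignites at step 2
Step 3: cell (4,1)='.' (+8 fires, +6 burnt)
Step 4: cell (4,1)='.' (+6 fires, +8 burnt)
Step 5: cell (4,1)='.' (+5 fires, +6 burnt)
Step 6: cell (4,1)='.' (+3 fires, +5 burnt)
Step 7: cell (4,1)='.' (+1 fires, +3 burnt)
Step 8: cell (4,1)='.' (+0 fires, +1 burnt)
  fire out at step 8

2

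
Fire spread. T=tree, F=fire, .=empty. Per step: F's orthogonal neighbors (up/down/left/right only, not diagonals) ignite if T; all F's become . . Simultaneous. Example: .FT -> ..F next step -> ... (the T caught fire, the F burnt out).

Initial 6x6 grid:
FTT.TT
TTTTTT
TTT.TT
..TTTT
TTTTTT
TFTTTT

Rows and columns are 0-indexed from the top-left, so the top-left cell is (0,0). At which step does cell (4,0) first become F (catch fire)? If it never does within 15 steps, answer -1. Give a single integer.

Step 1: cell (4,0)='T' (+5 fires, +2 burnt)
Step 2: cell (4,0)='F' (+6 fires, +5 burnt)
  -> target ignites at step 2
Step 3: cell (4,0)='.' (+5 fires, +6 burnt)
Step 4: cell (4,0)='.' (+5 fires, +5 burnt)
Step 5: cell (4,0)='.' (+3 fires, +5 burnt)
Step 6: cell (4,0)='.' (+4 fires, +3 burnt)
Step 7: cell (4,0)='.' (+2 fires, +4 burnt)
Step 8: cell (4,0)='.' (+0 fires, +2 burnt)
  fire out at step 8

2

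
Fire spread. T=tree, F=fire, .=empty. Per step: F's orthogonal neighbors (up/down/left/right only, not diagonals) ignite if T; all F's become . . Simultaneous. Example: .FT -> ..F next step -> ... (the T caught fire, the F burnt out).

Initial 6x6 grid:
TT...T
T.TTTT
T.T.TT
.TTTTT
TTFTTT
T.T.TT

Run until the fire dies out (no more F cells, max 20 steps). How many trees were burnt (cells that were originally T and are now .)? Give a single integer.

Answer: 22

Derivation:
Step 1: +4 fires, +1 burnt (F count now 4)
Step 2: +5 fires, +4 burnt (F count now 5)
Step 3: +5 fires, +5 burnt (F count now 5)
Step 4: +4 fires, +5 burnt (F count now 4)
Step 5: +2 fires, +4 burnt (F count now 2)
Step 6: +1 fires, +2 burnt (F count now 1)
Step 7: +1 fires, +1 burnt (F count now 1)
Step 8: +0 fires, +1 burnt (F count now 0)
Fire out after step 8
Initially T: 26, now '.': 32
Total burnt (originally-T cells now '.'): 22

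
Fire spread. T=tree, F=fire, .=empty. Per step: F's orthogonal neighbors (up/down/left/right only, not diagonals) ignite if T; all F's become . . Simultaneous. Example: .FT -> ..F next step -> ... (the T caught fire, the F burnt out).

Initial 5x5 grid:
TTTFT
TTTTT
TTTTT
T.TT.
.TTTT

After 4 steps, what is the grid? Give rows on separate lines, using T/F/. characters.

Step 1: 3 trees catch fire, 1 burn out
  TTF.F
  TTTFT
  TTTTT
  T.TT.
  .TTTT
Step 2: 4 trees catch fire, 3 burn out
  TF...
  TTF.F
  TTTFT
  T.TT.
  .TTTT
Step 3: 5 trees catch fire, 4 burn out
  F....
  TF...
  TTF.F
  T.TF.
  .TTTT
Step 4: 4 trees catch fire, 5 burn out
  .....
  F....
  TF...
  T.F..
  .TTFT

.....
F....
TF...
T.F..
.TTFT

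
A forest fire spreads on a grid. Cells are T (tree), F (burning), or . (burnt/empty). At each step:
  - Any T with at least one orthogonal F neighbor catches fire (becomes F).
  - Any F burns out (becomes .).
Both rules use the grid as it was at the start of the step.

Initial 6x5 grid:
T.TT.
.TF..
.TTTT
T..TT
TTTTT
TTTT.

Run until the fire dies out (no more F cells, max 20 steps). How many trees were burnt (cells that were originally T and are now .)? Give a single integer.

Answer: 19

Derivation:
Step 1: +3 fires, +1 burnt (F count now 3)
Step 2: +3 fires, +3 burnt (F count now 3)
Step 3: +2 fires, +3 burnt (F count now 2)
Step 4: +2 fires, +2 burnt (F count now 2)
Step 5: +3 fires, +2 burnt (F count now 3)
Step 6: +2 fires, +3 burnt (F count now 2)
Step 7: +2 fires, +2 burnt (F count now 2)
Step 8: +2 fires, +2 burnt (F count now 2)
Step 9: +0 fires, +2 burnt (F count now 0)
Fire out after step 9
Initially T: 20, now '.': 29
Total burnt (originally-T cells now '.'): 19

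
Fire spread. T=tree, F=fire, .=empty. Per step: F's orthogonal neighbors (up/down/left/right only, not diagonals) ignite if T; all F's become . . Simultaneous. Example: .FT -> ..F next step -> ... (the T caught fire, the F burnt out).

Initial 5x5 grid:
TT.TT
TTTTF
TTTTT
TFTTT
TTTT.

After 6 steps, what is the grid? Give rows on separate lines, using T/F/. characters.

Step 1: 7 trees catch fire, 2 burn out
  TT.TF
  TTTF.
  TFTTF
  F.FTT
  TFTT.
Step 2: 10 trees catch fire, 7 burn out
  TT.F.
  TFF..
  F.FF.
  ...FF
  F.FT.
Step 3: 3 trees catch fire, 10 burn out
  TF...
  F....
  .....
  .....
  ...F.
Step 4: 1 trees catch fire, 3 burn out
  F....
  .....
  .....
  .....
  .....
Step 5: 0 trees catch fire, 1 burn out
  .....
  .....
  .....
  .....
  .....
Step 6: 0 trees catch fire, 0 burn out
  .....
  .....
  .....
  .....
  .....

.....
.....
.....
.....
.....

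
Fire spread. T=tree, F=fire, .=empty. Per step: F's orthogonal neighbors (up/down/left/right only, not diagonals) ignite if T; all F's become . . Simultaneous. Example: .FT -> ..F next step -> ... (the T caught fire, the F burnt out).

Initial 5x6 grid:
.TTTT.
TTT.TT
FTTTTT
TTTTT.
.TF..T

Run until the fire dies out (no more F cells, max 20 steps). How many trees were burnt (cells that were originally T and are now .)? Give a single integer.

Answer: 20

Derivation:
Step 1: +5 fires, +2 burnt (F count now 5)
Step 2: +4 fires, +5 burnt (F count now 4)
Step 3: +4 fires, +4 burnt (F count now 4)
Step 4: +2 fires, +4 burnt (F count now 2)
Step 5: +3 fires, +2 burnt (F count now 3)
Step 6: +2 fires, +3 burnt (F count now 2)
Step 7: +0 fires, +2 burnt (F count now 0)
Fire out after step 7
Initially T: 21, now '.': 29
Total burnt (originally-T cells now '.'): 20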